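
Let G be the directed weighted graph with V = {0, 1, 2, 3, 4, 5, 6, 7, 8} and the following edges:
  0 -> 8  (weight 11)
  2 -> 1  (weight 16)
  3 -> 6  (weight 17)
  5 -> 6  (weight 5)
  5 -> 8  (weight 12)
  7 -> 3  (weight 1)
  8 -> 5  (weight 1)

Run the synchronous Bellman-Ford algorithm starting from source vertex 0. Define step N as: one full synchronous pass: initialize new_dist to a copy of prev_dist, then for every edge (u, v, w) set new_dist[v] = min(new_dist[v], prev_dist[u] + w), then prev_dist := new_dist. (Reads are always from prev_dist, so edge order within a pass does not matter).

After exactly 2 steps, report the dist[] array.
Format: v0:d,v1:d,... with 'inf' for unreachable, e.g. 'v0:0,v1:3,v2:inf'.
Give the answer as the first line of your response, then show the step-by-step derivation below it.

v0:0,v1:inf,v2:inf,v3:inf,v4:inf,v5:12,v6:inf,v7:inf,v8:11

step 1: dist = v0:0,v1:inf,v2:inf,v3:inf,v4:inf,v5:inf,v6:inf,v7:inf,v8:11
step 2: dist = v0:0,v1:inf,v2:inf,v3:inf,v4:inf,v5:12,v6:inf,v7:inf,v8:11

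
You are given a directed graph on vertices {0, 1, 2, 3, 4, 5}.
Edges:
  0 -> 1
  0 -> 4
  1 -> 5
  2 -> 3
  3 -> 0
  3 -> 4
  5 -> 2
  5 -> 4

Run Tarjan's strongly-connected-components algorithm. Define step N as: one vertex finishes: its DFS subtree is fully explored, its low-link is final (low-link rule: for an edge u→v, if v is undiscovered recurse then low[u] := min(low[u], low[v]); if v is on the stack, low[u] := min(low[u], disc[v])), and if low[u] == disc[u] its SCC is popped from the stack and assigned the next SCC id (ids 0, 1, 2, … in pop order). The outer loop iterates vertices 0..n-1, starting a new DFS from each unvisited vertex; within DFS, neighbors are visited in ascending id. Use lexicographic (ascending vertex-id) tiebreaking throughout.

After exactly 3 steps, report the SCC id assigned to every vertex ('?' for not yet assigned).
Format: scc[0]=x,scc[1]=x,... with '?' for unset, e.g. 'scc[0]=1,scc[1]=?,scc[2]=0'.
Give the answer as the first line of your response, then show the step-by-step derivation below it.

scc[0]=?,scc[1]=?,scc[2]=?,scc[3]=?,scc[4]=0,scc[5]=?

step 1: low=(low[0]=0,low[1]=1,low[2]=3,low[3]=0,low[4]=5,low[5]=2); scc=(scc[0]=?,scc[1]=?,scc[2]=?,scc[3]=?,scc[4]=0,scc[5]=?)
step 2: low=(low[0]=0,low[1]=1,low[2]=3,low[3]=0,low[4]=5,low[5]=2); scc=(scc[0]=?,scc[1]=?,scc[2]=?,scc[3]=?,scc[4]=0,scc[5]=?)
step 3: low=(low[0]=0,low[1]=1,low[2]=0,low[3]=0,low[4]=5,low[5]=2); scc=(scc[0]=?,scc[1]=?,scc[2]=?,scc[3]=?,scc[4]=0,scc[5]=?)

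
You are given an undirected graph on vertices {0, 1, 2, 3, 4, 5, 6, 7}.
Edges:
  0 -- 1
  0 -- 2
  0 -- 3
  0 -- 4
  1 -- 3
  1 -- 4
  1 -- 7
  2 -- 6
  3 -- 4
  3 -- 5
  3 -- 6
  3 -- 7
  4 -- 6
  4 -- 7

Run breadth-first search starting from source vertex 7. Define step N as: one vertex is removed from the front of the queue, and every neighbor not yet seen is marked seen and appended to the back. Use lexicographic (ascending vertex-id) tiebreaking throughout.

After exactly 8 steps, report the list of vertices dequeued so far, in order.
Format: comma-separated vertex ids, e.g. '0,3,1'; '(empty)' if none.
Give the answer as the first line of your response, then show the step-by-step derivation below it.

7,1,3,4,0,5,6,2

step 1: dequeue 7; queue=[1,3,4]; order=7
step 2: dequeue 1; queue=[3,4,0]; order=7,1
step 3: dequeue 3; queue=[4,0,5,6]; order=7,1,3
step 4: dequeue 4; queue=[0,5,6]; order=7,1,3,4
step 5: dequeue 0; queue=[5,6,2]; order=7,1,3,4,0
step 6: dequeue 5; queue=[6,2]; order=7,1,3,4,0,5
step 7: dequeue 6; queue=[2]; order=7,1,3,4,0,5,6
step 8: dequeue 2; queue=[(empty)]; order=7,1,3,4,0,5,6,2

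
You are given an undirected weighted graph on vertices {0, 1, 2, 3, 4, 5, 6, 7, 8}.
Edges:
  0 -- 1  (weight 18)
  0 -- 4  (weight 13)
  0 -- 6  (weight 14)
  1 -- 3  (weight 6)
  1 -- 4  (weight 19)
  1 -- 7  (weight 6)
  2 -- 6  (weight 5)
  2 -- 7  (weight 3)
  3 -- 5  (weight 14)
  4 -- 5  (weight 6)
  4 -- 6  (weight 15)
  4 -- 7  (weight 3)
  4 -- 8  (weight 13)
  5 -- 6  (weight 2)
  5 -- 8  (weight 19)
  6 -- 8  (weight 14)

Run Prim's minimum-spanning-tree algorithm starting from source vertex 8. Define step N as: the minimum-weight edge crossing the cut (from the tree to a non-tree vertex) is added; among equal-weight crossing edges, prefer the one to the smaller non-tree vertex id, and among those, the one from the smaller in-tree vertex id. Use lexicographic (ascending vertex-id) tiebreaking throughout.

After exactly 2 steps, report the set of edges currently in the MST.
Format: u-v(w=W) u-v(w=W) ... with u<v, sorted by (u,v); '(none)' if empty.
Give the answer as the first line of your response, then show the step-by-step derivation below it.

4-7(w=3) 4-8(w=13)

step 1: add edge 4-8 (w=13); MST = {4-8(w=13)}
step 2: add edge 4-7 (w=3); MST = {4-7(w=3) 4-8(w=13)}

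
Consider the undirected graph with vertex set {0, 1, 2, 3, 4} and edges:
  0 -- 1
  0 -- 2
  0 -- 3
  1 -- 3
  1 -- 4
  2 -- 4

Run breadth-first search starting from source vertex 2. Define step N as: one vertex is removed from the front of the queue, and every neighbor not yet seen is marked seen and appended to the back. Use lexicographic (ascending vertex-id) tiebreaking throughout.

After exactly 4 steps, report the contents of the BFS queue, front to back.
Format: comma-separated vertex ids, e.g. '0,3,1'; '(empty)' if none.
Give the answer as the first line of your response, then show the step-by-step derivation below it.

3

step 1: dequeue 2; queue=[0,4]; order=2
step 2: dequeue 0; queue=[4,1,3]; order=2,0
step 3: dequeue 4; queue=[1,3]; order=2,0,4
step 4: dequeue 1; queue=[3]; order=2,0,4,1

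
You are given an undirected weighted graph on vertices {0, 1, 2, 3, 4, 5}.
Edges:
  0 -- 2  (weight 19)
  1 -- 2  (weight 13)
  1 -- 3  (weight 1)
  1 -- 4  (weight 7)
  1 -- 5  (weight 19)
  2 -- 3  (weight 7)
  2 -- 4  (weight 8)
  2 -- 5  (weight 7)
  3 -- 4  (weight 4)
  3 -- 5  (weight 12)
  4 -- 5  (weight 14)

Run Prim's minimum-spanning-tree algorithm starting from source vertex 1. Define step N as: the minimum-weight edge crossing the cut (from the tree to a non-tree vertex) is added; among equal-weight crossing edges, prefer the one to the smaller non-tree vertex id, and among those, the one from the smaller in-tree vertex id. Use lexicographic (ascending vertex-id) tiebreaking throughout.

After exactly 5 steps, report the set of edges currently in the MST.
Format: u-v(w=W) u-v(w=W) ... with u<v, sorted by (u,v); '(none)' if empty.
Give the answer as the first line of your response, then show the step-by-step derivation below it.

0-2(w=19) 1-3(w=1) 2-3(w=7) 2-5(w=7) 3-4(w=4)

step 1: add edge 1-3 (w=1); MST = {1-3(w=1)}
step 2: add edge 3-4 (w=4); MST = {1-3(w=1) 3-4(w=4)}
step 3: add edge 2-3 (w=7); MST = {1-3(w=1) 2-3(w=7) 3-4(w=4)}
step 4: add edge 2-5 (w=7); MST = {1-3(w=1) 2-3(w=7) 2-5(w=7) 3-4(w=4)}
step 5: add edge 0-2 (w=19); MST = {0-2(w=19) 1-3(w=1) 2-3(w=7) 2-5(w=7) 3-4(w=4)}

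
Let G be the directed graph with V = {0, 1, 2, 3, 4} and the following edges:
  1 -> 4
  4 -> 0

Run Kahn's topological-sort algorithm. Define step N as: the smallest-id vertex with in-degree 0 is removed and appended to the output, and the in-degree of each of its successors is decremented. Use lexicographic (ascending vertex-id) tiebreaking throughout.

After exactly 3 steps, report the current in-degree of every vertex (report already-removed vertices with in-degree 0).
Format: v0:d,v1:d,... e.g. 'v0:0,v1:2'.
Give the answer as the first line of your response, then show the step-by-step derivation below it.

v0:1,v1:0,v2:0,v3:0,v4:0

step 1: output 1; order=[1]; indeg=(1,0,0,0,0)
step 2: output 2; order=[1,2]; indeg=(1,0,0,0,0)
step 3: output 3; order=[1,2,3]; indeg=(1,0,0,0,0)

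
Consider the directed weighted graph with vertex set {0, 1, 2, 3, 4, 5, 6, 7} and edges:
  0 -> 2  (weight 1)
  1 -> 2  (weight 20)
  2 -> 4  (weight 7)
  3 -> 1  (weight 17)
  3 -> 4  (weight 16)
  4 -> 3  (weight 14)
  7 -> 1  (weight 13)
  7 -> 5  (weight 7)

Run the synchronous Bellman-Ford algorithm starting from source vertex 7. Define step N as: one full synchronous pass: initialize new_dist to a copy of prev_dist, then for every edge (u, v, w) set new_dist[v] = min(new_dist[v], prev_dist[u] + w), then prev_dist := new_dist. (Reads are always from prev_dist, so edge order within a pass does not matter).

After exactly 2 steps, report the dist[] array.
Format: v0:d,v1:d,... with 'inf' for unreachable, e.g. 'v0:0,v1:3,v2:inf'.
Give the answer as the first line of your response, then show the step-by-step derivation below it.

v0:inf,v1:13,v2:33,v3:inf,v4:inf,v5:7,v6:inf,v7:0

step 1: dist = v0:inf,v1:13,v2:inf,v3:inf,v4:inf,v5:7,v6:inf,v7:0
step 2: dist = v0:inf,v1:13,v2:33,v3:inf,v4:inf,v5:7,v6:inf,v7:0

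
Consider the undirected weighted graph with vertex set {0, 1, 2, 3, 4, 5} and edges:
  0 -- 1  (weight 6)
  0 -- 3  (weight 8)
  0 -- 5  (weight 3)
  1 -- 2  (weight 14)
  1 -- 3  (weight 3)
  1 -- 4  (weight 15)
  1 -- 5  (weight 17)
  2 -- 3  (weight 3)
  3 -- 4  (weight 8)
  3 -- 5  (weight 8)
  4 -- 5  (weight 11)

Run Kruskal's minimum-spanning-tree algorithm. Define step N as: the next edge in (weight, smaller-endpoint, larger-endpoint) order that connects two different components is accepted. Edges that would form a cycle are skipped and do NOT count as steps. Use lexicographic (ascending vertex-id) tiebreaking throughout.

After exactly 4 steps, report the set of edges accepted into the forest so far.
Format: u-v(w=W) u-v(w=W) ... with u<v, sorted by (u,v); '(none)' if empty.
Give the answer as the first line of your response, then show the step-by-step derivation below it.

0-1(w=6) 0-5(w=3) 1-3(w=3) 2-3(w=3)

step 1: add edge 0-5 (w=3); MST = {0-5(w=3)}
step 2: add edge 1-3 (w=3); MST = {0-5(w=3) 1-3(w=3)}
step 3: add edge 2-3 (w=3); MST = {0-5(w=3) 1-3(w=3) 2-3(w=3)}
step 4: add edge 0-1 (w=6); MST = {0-1(w=6) 0-5(w=3) 1-3(w=3) 2-3(w=3)}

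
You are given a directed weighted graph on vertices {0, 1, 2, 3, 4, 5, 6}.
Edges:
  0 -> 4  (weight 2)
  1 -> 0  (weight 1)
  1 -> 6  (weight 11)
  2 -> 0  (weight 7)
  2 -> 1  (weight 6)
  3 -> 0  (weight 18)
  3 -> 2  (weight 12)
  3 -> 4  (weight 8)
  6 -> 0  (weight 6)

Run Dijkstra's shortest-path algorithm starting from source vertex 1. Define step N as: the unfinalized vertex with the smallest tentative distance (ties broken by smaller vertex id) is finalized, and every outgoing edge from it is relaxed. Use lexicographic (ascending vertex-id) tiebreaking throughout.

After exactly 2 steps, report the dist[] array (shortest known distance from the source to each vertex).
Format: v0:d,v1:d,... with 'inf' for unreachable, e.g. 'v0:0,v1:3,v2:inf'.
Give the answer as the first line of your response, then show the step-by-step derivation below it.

v0:1,v1:0,v2:inf,v3:inf,v4:3,v5:inf,v6:11

step 1: dist = v0:1,v1:0,v2:inf,v3:inf,v4:inf,v5:inf,v6:11
step 2: dist = v0:1,v1:0,v2:inf,v3:inf,v4:3,v5:inf,v6:11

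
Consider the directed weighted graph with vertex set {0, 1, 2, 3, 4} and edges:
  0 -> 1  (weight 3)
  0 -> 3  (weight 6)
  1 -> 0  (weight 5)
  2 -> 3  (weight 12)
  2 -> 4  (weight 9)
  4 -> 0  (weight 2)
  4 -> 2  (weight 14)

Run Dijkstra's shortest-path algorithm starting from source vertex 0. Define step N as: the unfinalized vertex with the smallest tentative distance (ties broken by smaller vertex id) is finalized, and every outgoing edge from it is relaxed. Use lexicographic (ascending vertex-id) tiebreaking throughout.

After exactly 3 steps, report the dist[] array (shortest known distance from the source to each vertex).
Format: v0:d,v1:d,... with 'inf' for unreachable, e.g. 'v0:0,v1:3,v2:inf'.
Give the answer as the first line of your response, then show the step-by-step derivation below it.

v0:0,v1:3,v2:inf,v3:6,v4:inf

step 1: dist = v0:0,v1:3,v2:inf,v3:6,v4:inf
step 2: dist = v0:0,v1:3,v2:inf,v3:6,v4:inf
step 3: dist = v0:0,v1:3,v2:inf,v3:6,v4:inf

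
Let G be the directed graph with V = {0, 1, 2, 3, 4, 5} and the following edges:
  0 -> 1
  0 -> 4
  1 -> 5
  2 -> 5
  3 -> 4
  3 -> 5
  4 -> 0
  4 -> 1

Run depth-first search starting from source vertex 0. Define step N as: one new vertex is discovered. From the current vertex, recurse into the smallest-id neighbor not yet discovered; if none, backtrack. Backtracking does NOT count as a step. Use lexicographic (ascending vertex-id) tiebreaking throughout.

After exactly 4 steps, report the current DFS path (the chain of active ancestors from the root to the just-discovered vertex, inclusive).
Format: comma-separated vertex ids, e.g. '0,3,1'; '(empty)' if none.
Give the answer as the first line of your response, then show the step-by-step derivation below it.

0,4

step 1: discover 0; path=0; order=0
step 2: discover 1; path=0>1; order=0,1
step 3: discover 5; path=0>1>5; order=0,1,5
step 4: discover 4; path=0>4; order=0,1,5,4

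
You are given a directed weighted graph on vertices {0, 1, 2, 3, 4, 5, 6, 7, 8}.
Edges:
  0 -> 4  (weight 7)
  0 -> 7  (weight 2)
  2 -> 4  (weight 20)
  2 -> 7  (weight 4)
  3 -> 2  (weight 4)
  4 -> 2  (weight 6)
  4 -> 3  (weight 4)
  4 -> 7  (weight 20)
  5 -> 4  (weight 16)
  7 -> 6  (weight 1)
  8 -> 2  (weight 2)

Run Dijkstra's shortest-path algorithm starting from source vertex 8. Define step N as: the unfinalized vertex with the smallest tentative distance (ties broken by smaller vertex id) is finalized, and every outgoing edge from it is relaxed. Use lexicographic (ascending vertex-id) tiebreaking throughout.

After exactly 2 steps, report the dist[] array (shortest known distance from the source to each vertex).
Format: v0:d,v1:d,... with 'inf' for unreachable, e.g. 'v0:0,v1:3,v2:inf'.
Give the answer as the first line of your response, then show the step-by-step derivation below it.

v0:inf,v1:inf,v2:2,v3:inf,v4:22,v5:inf,v6:inf,v7:6,v8:0

step 1: dist = v0:inf,v1:inf,v2:2,v3:inf,v4:inf,v5:inf,v6:inf,v7:inf,v8:0
step 2: dist = v0:inf,v1:inf,v2:2,v3:inf,v4:22,v5:inf,v6:inf,v7:6,v8:0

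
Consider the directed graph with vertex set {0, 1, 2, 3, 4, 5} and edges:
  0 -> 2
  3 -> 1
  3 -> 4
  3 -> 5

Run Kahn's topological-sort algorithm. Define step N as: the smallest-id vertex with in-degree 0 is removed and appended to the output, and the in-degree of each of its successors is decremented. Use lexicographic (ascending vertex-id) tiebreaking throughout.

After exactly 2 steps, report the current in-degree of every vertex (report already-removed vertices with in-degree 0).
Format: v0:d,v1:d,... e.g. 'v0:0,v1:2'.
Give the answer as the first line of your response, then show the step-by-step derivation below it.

v0:0,v1:1,v2:0,v3:0,v4:1,v5:1

step 1: output 0; order=[0]; indeg=(0,1,0,0,1,1)
step 2: output 2; order=[0,2]; indeg=(0,1,0,0,1,1)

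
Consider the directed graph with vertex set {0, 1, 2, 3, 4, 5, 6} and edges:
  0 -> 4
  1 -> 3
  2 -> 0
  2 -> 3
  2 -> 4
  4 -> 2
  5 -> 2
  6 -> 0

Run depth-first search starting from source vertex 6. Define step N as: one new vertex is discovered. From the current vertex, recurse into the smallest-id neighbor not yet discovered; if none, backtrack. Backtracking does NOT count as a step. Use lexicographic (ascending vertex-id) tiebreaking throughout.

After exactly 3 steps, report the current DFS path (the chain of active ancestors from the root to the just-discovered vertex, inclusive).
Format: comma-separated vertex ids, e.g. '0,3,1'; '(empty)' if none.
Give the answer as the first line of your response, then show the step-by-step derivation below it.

6,0,4

step 1: discover 6; path=6; order=6
step 2: discover 0; path=6>0; order=6,0
step 3: discover 4; path=6>0>4; order=6,0,4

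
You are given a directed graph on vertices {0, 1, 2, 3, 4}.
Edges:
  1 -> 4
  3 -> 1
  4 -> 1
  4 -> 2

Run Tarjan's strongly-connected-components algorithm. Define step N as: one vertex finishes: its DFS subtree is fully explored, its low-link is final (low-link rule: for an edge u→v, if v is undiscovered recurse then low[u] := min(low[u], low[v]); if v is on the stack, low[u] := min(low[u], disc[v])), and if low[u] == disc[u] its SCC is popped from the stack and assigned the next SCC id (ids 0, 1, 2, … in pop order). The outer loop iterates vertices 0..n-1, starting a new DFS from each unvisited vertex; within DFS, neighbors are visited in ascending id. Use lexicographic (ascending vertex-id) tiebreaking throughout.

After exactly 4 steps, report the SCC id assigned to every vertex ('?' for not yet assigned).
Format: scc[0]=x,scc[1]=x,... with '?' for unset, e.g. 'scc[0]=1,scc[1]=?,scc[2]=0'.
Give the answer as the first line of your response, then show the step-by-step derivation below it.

scc[0]=0,scc[1]=2,scc[2]=1,scc[3]=?,scc[4]=2

step 1: low=(low[0]=0,low[1]=?,low[2]=?,low[3]=?,low[4]=?); scc=(scc[0]=0,scc[1]=?,scc[2]=?,scc[3]=?,scc[4]=?)
step 2: low=(low[0]=0,low[1]=1,low[2]=3,low[3]=?,low[4]=1); scc=(scc[0]=0,scc[1]=?,scc[2]=1,scc[3]=?,scc[4]=?)
step 3: low=(low[0]=0,low[1]=1,low[2]=3,low[3]=?,low[4]=1); scc=(scc[0]=0,scc[1]=?,scc[2]=1,scc[3]=?,scc[4]=?)
step 4: low=(low[0]=0,low[1]=1,low[2]=3,low[3]=?,low[4]=1); scc=(scc[0]=0,scc[1]=2,scc[2]=1,scc[3]=?,scc[4]=2)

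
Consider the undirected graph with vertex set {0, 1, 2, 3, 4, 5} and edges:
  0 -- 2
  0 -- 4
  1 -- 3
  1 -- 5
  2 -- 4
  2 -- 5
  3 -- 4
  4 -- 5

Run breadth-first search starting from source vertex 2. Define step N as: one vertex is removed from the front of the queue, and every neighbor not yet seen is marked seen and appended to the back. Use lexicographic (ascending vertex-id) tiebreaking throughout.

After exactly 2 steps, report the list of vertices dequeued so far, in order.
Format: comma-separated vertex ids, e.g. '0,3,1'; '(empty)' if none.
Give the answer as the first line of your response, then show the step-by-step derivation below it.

2,0

step 1: dequeue 2; queue=[0,4,5]; order=2
step 2: dequeue 0; queue=[4,5]; order=2,0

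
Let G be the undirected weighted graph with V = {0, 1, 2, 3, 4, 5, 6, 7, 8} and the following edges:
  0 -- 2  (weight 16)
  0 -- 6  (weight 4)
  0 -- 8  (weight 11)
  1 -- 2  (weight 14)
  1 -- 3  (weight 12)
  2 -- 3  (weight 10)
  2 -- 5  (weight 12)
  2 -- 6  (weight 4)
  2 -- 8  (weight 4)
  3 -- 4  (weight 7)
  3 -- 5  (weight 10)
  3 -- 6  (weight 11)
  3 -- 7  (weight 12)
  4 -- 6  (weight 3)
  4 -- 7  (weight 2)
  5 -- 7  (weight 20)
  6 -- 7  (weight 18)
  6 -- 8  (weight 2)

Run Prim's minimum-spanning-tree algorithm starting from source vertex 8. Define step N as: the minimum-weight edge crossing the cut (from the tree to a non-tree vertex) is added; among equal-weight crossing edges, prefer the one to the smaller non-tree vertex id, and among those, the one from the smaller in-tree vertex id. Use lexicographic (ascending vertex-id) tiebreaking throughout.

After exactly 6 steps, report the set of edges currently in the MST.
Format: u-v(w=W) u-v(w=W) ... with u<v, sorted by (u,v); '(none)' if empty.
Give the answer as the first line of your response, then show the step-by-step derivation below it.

0-6(w=4) 2-6(w=4) 3-4(w=7) 4-6(w=3) 4-7(w=2) 6-8(w=2)

step 1: add edge 6-8 (w=2); MST = {6-8(w=2)}
step 2: add edge 4-6 (w=3); MST = {4-6(w=3) 6-8(w=2)}
step 3: add edge 4-7 (w=2); MST = {4-6(w=3) 4-7(w=2) 6-8(w=2)}
step 4: add edge 0-6 (w=4); MST = {0-6(w=4) 4-6(w=3) 4-7(w=2) 6-8(w=2)}
step 5: add edge 2-6 (w=4); MST = {0-6(w=4) 2-6(w=4) 4-6(w=3) 4-7(w=2) 6-8(w=2)}
step 6: add edge 3-4 (w=7); MST = {0-6(w=4) 2-6(w=4) 3-4(w=7) 4-6(w=3) 4-7(w=2) 6-8(w=2)}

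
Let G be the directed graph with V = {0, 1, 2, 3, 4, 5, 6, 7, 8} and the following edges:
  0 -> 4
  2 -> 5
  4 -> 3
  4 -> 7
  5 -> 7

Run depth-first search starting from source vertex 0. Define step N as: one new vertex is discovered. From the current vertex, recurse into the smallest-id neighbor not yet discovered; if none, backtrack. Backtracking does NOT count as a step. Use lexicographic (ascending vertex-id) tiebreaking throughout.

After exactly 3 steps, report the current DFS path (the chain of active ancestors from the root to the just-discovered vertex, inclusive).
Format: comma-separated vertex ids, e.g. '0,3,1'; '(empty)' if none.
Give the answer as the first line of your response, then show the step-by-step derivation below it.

0,4,3

step 1: discover 0; path=0; order=0
step 2: discover 4; path=0>4; order=0,4
step 3: discover 3; path=0>4>3; order=0,4,3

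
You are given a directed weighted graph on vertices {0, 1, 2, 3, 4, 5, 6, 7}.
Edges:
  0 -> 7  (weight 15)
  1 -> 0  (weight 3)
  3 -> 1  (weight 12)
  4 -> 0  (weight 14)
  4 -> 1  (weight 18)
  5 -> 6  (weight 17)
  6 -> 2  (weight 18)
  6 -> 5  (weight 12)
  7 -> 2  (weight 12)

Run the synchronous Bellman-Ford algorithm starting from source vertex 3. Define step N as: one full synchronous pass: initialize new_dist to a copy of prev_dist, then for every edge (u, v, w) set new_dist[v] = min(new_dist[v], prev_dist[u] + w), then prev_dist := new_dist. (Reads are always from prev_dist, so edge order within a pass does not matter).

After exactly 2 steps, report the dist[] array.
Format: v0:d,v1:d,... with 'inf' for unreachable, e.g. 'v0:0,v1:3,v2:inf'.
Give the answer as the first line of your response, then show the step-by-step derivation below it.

v0:15,v1:12,v2:inf,v3:0,v4:inf,v5:inf,v6:inf,v7:inf

step 1: dist = v0:inf,v1:12,v2:inf,v3:0,v4:inf,v5:inf,v6:inf,v7:inf
step 2: dist = v0:15,v1:12,v2:inf,v3:0,v4:inf,v5:inf,v6:inf,v7:inf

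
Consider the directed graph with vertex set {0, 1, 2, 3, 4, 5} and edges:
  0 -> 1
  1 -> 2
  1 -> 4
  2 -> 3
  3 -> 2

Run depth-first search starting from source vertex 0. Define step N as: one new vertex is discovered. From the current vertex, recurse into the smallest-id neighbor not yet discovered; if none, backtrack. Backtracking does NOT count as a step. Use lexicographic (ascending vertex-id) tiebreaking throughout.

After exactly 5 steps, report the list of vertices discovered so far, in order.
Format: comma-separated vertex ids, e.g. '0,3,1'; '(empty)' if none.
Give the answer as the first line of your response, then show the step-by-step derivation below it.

0,1,2,3,4

step 1: discover 0; path=0; order=0
step 2: discover 1; path=0>1; order=0,1
step 3: discover 2; path=0>1>2; order=0,1,2
step 4: discover 3; path=0>1>2>3; order=0,1,2,3
step 5: discover 4; path=0>1>4; order=0,1,2,3,4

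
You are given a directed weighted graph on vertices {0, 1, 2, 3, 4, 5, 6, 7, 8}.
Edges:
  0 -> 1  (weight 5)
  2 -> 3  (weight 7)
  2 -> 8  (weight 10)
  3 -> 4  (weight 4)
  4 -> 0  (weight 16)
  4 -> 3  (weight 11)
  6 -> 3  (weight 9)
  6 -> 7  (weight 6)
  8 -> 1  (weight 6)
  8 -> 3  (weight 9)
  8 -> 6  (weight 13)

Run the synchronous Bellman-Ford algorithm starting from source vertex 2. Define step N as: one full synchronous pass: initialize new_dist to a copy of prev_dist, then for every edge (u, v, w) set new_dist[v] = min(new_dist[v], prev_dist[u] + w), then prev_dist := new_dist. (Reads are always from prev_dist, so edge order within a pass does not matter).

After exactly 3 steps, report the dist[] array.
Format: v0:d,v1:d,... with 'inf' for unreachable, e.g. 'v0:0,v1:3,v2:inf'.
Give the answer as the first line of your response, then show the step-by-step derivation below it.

v0:27,v1:16,v2:0,v3:7,v4:11,v5:inf,v6:23,v7:29,v8:10

step 1: dist = v0:inf,v1:inf,v2:0,v3:7,v4:inf,v5:inf,v6:inf,v7:inf,v8:10
step 2: dist = v0:inf,v1:16,v2:0,v3:7,v4:11,v5:inf,v6:23,v7:inf,v8:10
step 3: dist = v0:27,v1:16,v2:0,v3:7,v4:11,v5:inf,v6:23,v7:29,v8:10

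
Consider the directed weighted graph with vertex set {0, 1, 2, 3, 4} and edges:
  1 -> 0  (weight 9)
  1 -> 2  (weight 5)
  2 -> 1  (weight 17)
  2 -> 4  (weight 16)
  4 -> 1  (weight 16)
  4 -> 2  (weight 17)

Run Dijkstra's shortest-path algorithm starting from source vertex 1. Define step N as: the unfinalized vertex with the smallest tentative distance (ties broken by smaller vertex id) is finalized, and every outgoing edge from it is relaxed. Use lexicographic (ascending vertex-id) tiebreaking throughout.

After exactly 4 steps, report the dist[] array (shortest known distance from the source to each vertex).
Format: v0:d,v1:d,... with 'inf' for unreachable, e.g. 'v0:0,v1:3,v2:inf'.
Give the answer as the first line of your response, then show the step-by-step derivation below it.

v0:9,v1:0,v2:5,v3:inf,v4:21

step 1: dist = v0:9,v1:0,v2:5,v3:inf,v4:inf
step 2: dist = v0:9,v1:0,v2:5,v3:inf,v4:21
step 3: dist = v0:9,v1:0,v2:5,v3:inf,v4:21
step 4: dist = v0:9,v1:0,v2:5,v3:inf,v4:21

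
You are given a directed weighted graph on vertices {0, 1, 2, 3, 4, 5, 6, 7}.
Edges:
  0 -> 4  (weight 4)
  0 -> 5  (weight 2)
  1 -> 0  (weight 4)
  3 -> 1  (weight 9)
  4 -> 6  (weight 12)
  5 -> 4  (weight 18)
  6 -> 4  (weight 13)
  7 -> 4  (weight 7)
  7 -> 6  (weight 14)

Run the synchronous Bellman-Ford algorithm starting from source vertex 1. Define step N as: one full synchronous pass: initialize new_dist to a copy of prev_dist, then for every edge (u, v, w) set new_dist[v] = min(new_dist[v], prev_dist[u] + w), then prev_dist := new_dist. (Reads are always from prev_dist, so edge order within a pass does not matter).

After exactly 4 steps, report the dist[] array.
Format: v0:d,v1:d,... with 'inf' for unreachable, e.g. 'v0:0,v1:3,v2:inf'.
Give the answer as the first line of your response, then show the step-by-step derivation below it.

v0:4,v1:0,v2:inf,v3:inf,v4:8,v5:6,v6:20,v7:inf

step 1: dist = v0:4,v1:0,v2:inf,v3:inf,v4:inf,v5:inf,v6:inf,v7:inf
step 2: dist = v0:4,v1:0,v2:inf,v3:inf,v4:8,v5:6,v6:inf,v7:inf
step 3: dist = v0:4,v1:0,v2:inf,v3:inf,v4:8,v5:6,v6:20,v7:inf
step 4: dist = v0:4,v1:0,v2:inf,v3:inf,v4:8,v5:6,v6:20,v7:inf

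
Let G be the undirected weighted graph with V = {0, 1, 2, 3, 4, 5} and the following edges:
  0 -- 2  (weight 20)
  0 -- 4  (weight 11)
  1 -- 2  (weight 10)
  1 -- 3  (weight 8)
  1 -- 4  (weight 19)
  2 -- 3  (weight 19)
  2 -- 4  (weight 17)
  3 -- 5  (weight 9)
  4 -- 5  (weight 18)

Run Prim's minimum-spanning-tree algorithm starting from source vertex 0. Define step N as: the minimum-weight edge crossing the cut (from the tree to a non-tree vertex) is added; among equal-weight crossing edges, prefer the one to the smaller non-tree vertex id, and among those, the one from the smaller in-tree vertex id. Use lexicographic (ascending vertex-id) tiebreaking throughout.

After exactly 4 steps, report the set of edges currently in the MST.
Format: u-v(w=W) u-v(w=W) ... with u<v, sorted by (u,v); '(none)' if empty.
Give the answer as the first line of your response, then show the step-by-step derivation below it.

0-4(w=11) 1-2(w=10) 1-3(w=8) 2-4(w=17)

step 1: add edge 0-4 (w=11); MST = {0-4(w=11)}
step 2: add edge 2-4 (w=17); MST = {0-4(w=11) 2-4(w=17)}
step 3: add edge 1-2 (w=10); MST = {0-4(w=11) 1-2(w=10) 2-4(w=17)}
step 4: add edge 1-3 (w=8); MST = {0-4(w=11) 1-2(w=10) 1-3(w=8) 2-4(w=17)}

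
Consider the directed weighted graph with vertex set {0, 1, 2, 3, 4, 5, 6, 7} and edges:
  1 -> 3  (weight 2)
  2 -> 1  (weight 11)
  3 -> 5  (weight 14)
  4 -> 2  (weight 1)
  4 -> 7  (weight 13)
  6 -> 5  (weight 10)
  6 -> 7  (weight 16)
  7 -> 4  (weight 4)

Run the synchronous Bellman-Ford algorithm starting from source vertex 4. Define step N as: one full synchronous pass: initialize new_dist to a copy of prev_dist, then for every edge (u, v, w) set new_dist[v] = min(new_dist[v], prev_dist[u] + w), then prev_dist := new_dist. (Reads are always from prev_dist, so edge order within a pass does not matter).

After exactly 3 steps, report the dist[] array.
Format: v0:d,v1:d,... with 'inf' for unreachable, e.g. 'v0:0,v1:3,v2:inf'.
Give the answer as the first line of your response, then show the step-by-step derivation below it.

v0:inf,v1:12,v2:1,v3:14,v4:0,v5:inf,v6:inf,v7:13

step 1: dist = v0:inf,v1:inf,v2:1,v3:inf,v4:0,v5:inf,v6:inf,v7:13
step 2: dist = v0:inf,v1:12,v2:1,v3:inf,v4:0,v5:inf,v6:inf,v7:13
step 3: dist = v0:inf,v1:12,v2:1,v3:14,v4:0,v5:inf,v6:inf,v7:13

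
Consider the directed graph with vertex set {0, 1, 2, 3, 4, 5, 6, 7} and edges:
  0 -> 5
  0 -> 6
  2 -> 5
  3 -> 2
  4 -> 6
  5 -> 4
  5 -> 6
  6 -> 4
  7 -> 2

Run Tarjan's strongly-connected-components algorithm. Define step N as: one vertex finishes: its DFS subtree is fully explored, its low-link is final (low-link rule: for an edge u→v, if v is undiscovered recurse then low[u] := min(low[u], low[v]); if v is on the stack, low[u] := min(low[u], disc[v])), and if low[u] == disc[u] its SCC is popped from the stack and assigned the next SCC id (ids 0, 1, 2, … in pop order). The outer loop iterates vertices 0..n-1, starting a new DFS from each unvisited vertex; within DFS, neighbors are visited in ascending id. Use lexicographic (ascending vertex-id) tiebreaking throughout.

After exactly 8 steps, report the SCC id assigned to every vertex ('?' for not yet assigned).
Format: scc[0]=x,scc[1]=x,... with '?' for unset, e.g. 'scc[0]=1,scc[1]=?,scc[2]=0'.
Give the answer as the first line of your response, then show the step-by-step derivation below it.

scc[0]=2,scc[1]=3,scc[2]=4,scc[3]=5,scc[4]=0,scc[5]=1,scc[6]=0,scc[7]=6

step 1: low=(low[0]=0,low[1]=?,low[2]=?,low[3]=?,low[4]=2,low[5]=1,low[6]=2,low[7]=?); scc=(scc[0]=?,scc[1]=?,scc[2]=?,scc[3]=?,scc[4]=?,scc[5]=?,scc[6]=?,scc[7]=?)
step 2: low=(low[0]=0,low[1]=?,low[2]=?,low[3]=?,low[4]=2,low[5]=1,low[6]=2,low[7]=?); scc=(scc[0]=?,scc[1]=?,scc[2]=?,scc[3]=?,scc[4]=0,scc[5]=?,scc[6]=0,scc[7]=?)
step 3: low=(low[0]=0,low[1]=?,low[2]=?,low[3]=?,low[4]=2,low[5]=1,low[6]=2,low[7]=?); scc=(scc[0]=?,scc[1]=?,scc[2]=?,scc[3]=?,scc[4]=0,scc[5]=1,scc[6]=0,scc[7]=?)
step 4: low=(low[0]=0,low[1]=?,low[2]=?,low[3]=?,low[4]=2,low[5]=1,low[6]=2,low[7]=?); scc=(scc[0]=2,scc[1]=?,scc[2]=?,scc[3]=?,scc[4]=0,scc[5]=1,scc[6]=0,scc[7]=?)
step 5: low=(low[0]=0,low[1]=4,low[2]=?,low[3]=?,low[4]=2,low[5]=1,low[6]=2,low[7]=?); scc=(scc[0]=2,scc[1]=3,scc[2]=?,scc[3]=?,scc[4]=0,scc[5]=1,scc[6]=0,scc[7]=?)
step 6: low=(low[0]=0,low[1]=4,low[2]=5,low[3]=?,low[4]=2,low[5]=1,low[6]=2,low[7]=?); scc=(scc[0]=2,scc[1]=3,scc[2]=4,scc[3]=?,scc[4]=0,scc[5]=1,scc[6]=0,scc[7]=?)
step 7: low=(low[0]=0,low[1]=4,low[2]=5,low[3]=6,low[4]=2,low[5]=1,low[6]=2,low[7]=?); scc=(scc[0]=2,scc[1]=3,scc[2]=4,scc[3]=5,scc[4]=0,scc[5]=1,scc[6]=0,scc[7]=?)
step 8: low=(low[0]=0,low[1]=4,low[2]=5,low[3]=6,low[4]=2,low[5]=1,low[6]=2,low[7]=7); scc=(scc[0]=2,scc[1]=3,scc[2]=4,scc[3]=5,scc[4]=0,scc[5]=1,scc[6]=0,scc[7]=6)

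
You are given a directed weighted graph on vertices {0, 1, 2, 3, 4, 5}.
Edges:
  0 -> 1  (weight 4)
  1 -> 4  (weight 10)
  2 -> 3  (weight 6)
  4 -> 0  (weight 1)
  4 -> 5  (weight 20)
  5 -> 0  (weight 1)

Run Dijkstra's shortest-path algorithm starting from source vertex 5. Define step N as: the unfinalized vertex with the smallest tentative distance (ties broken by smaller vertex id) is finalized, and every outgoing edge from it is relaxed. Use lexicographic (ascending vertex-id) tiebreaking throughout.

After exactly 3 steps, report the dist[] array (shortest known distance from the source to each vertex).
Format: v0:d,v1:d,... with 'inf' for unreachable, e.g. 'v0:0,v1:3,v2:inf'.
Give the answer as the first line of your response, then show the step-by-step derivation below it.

v0:1,v1:5,v2:inf,v3:inf,v4:15,v5:0

step 1: dist = v0:1,v1:inf,v2:inf,v3:inf,v4:inf,v5:0
step 2: dist = v0:1,v1:5,v2:inf,v3:inf,v4:inf,v5:0
step 3: dist = v0:1,v1:5,v2:inf,v3:inf,v4:15,v5:0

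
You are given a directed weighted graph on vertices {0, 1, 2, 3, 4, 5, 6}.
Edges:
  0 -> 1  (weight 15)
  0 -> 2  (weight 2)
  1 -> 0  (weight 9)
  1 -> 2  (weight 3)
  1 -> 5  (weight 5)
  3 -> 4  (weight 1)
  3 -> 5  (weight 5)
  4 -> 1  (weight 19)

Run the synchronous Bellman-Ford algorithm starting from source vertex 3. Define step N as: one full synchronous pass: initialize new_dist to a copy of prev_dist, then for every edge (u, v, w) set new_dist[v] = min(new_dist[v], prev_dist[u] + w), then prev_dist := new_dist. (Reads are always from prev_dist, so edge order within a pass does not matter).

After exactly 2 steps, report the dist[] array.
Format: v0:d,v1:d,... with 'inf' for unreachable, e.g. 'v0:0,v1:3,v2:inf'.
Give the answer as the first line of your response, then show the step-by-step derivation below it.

v0:inf,v1:20,v2:inf,v3:0,v4:1,v5:5,v6:inf

step 1: dist = v0:inf,v1:inf,v2:inf,v3:0,v4:1,v5:5,v6:inf
step 2: dist = v0:inf,v1:20,v2:inf,v3:0,v4:1,v5:5,v6:inf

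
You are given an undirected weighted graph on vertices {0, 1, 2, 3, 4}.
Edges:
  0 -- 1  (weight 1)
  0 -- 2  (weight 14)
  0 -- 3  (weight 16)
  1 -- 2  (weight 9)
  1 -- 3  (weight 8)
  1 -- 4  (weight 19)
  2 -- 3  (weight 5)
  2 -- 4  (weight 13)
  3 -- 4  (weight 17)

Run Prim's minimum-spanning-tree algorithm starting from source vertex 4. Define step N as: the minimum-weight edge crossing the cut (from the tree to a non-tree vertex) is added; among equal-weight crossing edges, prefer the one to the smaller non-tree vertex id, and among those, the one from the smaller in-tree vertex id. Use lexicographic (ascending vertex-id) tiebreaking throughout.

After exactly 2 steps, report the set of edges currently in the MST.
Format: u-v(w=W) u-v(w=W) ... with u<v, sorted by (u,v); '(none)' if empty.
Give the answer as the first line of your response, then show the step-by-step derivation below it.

2-3(w=5) 2-4(w=13)

step 1: add edge 2-4 (w=13); MST = {2-4(w=13)}
step 2: add edge 2-3 (w=5); MST = {2-3(w=5) 2-4(w=13)}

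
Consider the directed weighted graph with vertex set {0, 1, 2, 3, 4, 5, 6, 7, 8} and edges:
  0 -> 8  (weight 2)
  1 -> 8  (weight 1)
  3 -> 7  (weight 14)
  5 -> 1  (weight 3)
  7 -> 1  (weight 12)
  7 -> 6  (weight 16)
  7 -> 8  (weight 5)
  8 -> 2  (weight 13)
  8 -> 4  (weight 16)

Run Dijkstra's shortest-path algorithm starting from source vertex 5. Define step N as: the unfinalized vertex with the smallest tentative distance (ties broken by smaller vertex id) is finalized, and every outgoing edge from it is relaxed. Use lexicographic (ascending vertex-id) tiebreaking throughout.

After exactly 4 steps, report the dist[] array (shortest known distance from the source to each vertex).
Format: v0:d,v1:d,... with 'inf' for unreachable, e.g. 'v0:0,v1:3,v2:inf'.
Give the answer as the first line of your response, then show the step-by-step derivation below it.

v0:inf,v1:3,v2:17,v3:inf,v4:20,v5:0,v6:inf,v7:inf,v8:4

step 1: dist = v0:inf,v1:3,v2:inf,v3:inf,v4:inf,v5:0,v6:inf,v7:inf,v8:inf
step 2: dist = v0:inf,v1:3,v2:inf,v3:inf,v4:inf,v5:0,v6:inf,v7:inf,v8:4
step 3: dist = v0:inf,v1:3,v2:17,v3:inf,v4:20,v5:0,v6:inf,v7:inf,v8:4
step 4: dist = v0:inf,v1:3,v2:17,v3:inf,v4:20,v5:0,v6:inf,v7:inf,v8:4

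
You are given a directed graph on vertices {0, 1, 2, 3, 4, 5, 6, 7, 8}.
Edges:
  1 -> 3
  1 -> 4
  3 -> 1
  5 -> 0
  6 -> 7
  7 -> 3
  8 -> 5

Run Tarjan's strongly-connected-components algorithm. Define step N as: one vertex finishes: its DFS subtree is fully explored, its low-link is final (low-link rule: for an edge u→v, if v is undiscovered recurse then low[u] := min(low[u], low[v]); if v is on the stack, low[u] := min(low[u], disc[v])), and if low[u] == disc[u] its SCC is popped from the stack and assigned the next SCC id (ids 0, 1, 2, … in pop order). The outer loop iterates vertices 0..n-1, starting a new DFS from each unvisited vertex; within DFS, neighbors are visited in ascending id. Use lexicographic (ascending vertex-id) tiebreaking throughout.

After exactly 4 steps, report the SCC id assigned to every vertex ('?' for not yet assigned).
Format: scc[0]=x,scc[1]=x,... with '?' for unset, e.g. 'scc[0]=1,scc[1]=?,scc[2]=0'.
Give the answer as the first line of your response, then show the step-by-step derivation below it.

scc[0]=0,scc[1]=2,scc[2]=?,scc[3]=2,scc[4]=1,scc[5]=?,scc[6]=?,scc[7]=?,scc[8]=?

step 1: low=(low[0]=0,low[1]=?,low[2]=?,low[3]=?,low[4]=?,low[5]=?,low[6]=?,low[7]=?,low[8]=?); scc=(scc[0]=0,scc[1]=?,scc[2]=?,scc[3]=?,scc[4]=?,scc[5]=?,scc[6]=?,scc[7]=?,scc[8]=?)
step 2: low=(low[0]=0,low[1]=1,low[2]=?,low[3]=1,low[4]=?,low[5]=?,low[6]=?,low[7]=?,low[8]=?); scc=(scc[0]=0,scc[1]=?,scc[2]=?,scc[3]=?,scc[4]=?,scc[5]=?,scc[6]=?,scc[7]=?,scc[8]=?)
step 3: low=(low[0]=0,low[1]=1,low[2]=?,low[3]=1,low[4]=3,low[5]=?,low[6]=?,low[7]=?,low[8]=?); scc=(scc[0]=0,scc[1]=?,scc[2]=?,scc[3]=?,scc[4]=1,scc[5]=?,scc[6]=?,scc[7]=?,scc[8]=?)
step 4: low=(low[0]=0,low[1]=1,low[2]=?,low[3]=1,low[4]=3,low[5]=?,low[6]=?,low[7]=?,low[8]=?); scc=(scc[0]=0,scc[1]=2,scc[2]=?,scc[3]=2,scc[4]=1,scc[5]=?,scc[6]=?,scc[7]=?,scc[8]=?)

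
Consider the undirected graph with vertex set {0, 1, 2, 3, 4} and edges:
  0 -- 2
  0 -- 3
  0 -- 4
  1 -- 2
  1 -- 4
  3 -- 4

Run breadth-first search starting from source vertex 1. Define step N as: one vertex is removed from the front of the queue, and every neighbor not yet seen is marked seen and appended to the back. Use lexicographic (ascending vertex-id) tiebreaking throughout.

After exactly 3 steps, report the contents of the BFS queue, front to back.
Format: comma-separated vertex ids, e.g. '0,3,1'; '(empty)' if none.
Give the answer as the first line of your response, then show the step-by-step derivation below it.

0,3

step 1: dequeue 1; queue=[2,4]; order=1
step 2: dequeue 2; queue=[4,0]; order=1,2
step 3: dequeue 4; queue=[0,3]; order=1,2,4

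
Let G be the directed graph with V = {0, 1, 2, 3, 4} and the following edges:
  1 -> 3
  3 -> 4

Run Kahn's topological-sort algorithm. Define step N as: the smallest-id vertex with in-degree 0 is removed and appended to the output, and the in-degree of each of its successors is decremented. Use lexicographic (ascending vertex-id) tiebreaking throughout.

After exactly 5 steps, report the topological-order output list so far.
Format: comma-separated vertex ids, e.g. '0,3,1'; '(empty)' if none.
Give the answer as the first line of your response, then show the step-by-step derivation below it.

0,1,2,3,4

step 1: output 0; order=[0]; indeg=(0,0,0,1,1)
step 2: output 1; order=[0,1]; indeg=(0,0,0,0,1)
step 3: output 2; order=[0,1,2]; indeg=(0,0,0,0,1)
step 4: output 3; order=[0,1,2,3]; indeg=(0,0,0,0,0)
step 5: output 4; order=[0,1,2,3,4]; indeg=(0,0,0,0,0)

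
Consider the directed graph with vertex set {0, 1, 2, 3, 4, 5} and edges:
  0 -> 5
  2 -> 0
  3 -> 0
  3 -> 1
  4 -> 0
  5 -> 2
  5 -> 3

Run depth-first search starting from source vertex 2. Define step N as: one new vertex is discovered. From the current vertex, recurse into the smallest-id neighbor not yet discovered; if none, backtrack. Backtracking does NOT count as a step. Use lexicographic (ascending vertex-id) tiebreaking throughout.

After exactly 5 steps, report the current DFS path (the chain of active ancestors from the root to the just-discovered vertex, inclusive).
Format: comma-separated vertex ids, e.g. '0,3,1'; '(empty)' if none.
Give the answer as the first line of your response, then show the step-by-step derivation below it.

2,0,5,3,1

step 1: discover 2; path=2; order=2
step 2: discover 0; path=2>0; order=2,0
step 3: discover 5; path=2>0>5; order=2,0,5
step 4: discover 3; path=2>0>5>3; order=2,0,5,3
step 5: discover 1; path=2>0>5>3>1; order=2,0,5,3,1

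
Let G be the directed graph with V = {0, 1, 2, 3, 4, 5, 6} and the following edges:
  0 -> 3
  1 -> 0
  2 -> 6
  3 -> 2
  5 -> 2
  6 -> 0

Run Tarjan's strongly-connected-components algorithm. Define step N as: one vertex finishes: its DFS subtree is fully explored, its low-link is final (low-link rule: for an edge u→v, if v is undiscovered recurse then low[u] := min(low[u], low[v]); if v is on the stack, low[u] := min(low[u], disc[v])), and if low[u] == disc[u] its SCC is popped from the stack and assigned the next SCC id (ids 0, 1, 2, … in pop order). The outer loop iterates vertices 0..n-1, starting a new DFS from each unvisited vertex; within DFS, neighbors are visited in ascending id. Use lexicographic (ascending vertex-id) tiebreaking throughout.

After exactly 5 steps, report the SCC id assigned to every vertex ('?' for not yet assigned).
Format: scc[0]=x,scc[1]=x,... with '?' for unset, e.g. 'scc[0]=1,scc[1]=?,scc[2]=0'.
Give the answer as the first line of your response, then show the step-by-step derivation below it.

scc[0]=0,scc[1]=1,scc[2]=0,scc[3]=0,scc[4]=?,scc[5]=?,scc[6]=0

step 1: low=(low[0]=0,low[1]=?,low[2]=2,low[3]=1,low[4]=?,low[5]=?,low[6]=0); scc=(scc[0]=?,scc[1]=?,scc[2]=?,scc[3]=?,scc[4]=?,scc[5]=?,scc[6]=?)
step 2: low=(low[0]=0,low[1]=?,low[2]=0,low[3]=1,low[4]=?,low[5]=?,low[6]=0); scc=(scc[0]=?,scc[1]=?,scc[2]=?,scc[3]=?,scc[4]=?,scc[5]=?,scc[6]=?)
step 3: low=(low[0]=0,low[1]=?,low[2]=0,low[3]=0,low[4]=?,low[5]=?,low[6]=0); scc=(scc[0]=?,scc[1]=?,scc[2]=?,scc[3]=?,scc[4]=?,scc[5]=?,scc[6]=?)
step 4: low=(low[0]=0,low[1]=?,low[2]=0,low[3]=0,low[4]=?,low[5]=?,low[6]=0); scc=(scc[0]=0,scc[1]=?,scc[2]=0,scc[3]=0,scc[4]=?,scc[5]=?,scc[6]=0)
step 5: low=(low[0]=0,low[1]=4,low[2]=0,low[3]=0,low[4]=?,low[5]=?,low[6]=0); scc=(scc[0]=0,scc[1]=1,scc[2]=0,scc[3]=0,scc[4]=?,scc[5]=?,scc[6]=0)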